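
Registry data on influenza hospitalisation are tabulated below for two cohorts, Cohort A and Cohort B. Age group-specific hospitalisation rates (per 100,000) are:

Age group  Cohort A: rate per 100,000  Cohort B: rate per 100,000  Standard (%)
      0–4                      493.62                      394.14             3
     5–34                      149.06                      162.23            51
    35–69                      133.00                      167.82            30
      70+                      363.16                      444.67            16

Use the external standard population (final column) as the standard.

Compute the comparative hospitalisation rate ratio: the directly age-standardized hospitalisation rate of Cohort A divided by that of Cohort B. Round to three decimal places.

0.874

Standard weights: 0.03, 0.51, 0.30, 0.16.
Cohort A: 0.0300×493.62 + 0.5100×149.06 + 0.3000×133.00 + 0.1600×363.16 = 188.8348 per 100,000.
Cohort B: 0.0300×394.14 + 0.5100×162.23 + 0.3000×167.82 + 0.1600×444.67 = 216.0547 per 100,000.
Ratio = 188.8348 ÷ 216.0547 = 0.87401.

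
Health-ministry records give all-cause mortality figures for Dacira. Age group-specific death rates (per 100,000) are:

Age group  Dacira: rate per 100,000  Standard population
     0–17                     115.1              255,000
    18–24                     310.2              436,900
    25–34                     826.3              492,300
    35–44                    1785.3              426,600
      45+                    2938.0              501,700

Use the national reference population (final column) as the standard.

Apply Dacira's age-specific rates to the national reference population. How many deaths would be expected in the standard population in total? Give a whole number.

Expected deaths = Σ (standard pop × age-specific rate ÷ 100,000)
= 255,000×115.1/100,000 + 436,900×310.2/100,000 + 492,300×826.3/100,000 + 426,600×1785.3/100,000 + 501,700×2938.0/100,000
= 293.50 + 1355.26 + 4067.87 + 7616.09 + 14739.95 = 28072.68.

28073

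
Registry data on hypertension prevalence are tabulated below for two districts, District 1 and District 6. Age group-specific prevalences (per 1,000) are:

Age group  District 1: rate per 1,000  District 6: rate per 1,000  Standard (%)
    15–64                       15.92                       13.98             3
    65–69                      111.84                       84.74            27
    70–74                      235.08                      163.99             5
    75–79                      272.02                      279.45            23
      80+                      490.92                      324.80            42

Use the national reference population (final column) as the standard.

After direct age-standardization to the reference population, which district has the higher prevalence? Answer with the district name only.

Standard weights: 0.03, 0.27, 0.05, 0.23, 0.42.
District 1: 0.0300×15.92 + 0.2700×111.84 + 0.0500×235.08 + 0.2300×272.02 + 0.4200×490.92 = 311.1794 per 1,000.
District 6: 0.0300×13.98 + 0.2700×84.74 + 0.0500×163.99 + 0.2300×279.45 + 0.4200×324.80 = 232.1882 per 1,000.

District 1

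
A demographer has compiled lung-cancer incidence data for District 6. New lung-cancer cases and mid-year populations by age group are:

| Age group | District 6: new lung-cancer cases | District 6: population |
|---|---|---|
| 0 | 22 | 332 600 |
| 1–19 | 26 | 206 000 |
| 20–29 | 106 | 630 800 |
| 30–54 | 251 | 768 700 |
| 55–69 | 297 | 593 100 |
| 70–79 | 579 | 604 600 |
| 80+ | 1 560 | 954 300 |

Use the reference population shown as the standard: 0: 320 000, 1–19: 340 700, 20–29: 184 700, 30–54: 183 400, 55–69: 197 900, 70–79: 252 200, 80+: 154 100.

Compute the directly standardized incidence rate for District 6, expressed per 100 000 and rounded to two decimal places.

Age-specific rates per 100 000 for District 6: 6.61, 12.62, 16.80, 32.65, 50.08, 95.77, 163.47.
Standard total = 1 633 000; weights = 0.1960, 0.2086, 0.1131, 0.1123, 0.1212, 0.1544, 0.0944.
Standardized rate: 0.1960×6.61 + 0.2086×12.62 + 0.1131×16.80 + 0.1123×32.65 + 0.1212×50.08 + 0.1544×95.77 + 0.0944×163.47 = 45.7819 per 100 000.

45.78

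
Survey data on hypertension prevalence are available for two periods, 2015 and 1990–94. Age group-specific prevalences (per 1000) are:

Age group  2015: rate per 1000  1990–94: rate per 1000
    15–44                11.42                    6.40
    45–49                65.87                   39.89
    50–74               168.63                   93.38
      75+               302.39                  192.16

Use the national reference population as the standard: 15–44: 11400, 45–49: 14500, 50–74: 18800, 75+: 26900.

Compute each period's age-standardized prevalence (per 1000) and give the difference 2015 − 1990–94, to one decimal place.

Standard total = 71600; weights = 0.1592, 0.2025, 0.2626, 0.3757.
2015: 0.1592×11.42 + 0.2025×65.87 + 0.2626×168.63 + 0.3757×302.39 = 173.0424 per 1000.
1990–94: 0.1592×6.40 + 0.2025×39.89 + 0.2626×93.38 + 0.3757×192.16 = 105.8102 per 1000.
Difference = 173.0424 − 105.8102 = 67.2322.

67.2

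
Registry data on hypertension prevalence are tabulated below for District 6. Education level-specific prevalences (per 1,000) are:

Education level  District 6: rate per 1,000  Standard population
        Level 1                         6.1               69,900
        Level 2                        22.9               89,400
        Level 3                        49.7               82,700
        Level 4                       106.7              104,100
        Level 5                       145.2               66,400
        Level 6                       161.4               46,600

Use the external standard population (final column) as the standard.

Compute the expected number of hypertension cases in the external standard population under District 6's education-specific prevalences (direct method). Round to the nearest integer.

34854

Expected hypertension cases = Σ (standard pop × education-specific rate ÷ 1,000)
= 69,900×6.1/1,000 + 89,400×22.9/1,000 + 82,700×49.7/1,000 + 104,100×106.7/1,000 + 66,400×145.2/1,000 + 46,600×161.4/1,000
= 426.39 + 2047.26 + 4110.19 + 11107.47 + 9641.28 + 7521.24 = 34853.83.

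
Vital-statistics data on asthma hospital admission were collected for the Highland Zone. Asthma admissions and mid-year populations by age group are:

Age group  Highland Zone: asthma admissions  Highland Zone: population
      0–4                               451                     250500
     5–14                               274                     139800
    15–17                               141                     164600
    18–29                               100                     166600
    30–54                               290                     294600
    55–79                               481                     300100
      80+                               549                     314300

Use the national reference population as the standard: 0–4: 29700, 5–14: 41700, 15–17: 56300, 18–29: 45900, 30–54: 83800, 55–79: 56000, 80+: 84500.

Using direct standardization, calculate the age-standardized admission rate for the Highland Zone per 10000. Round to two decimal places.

13.34

Age-specific rates per 10000 for the Highland Zone: 18.00, 19.60, 8.57, 6.00, 9.84, 16.03, 17.47.
Standard total = 397900; weights = 0.0746, 0.1048, 0.1415, 0.1154, 0.2106, 0.1407, 0.2124.
Standardized rate: 0.0746×18.00 + 0.1048×19.60 + 0.1415×8.57 + 0.1154×6.00 + 0.2106×9.84 + 0.1407×16.03 + 0.2124×17.47 = 13.3407 per 10000.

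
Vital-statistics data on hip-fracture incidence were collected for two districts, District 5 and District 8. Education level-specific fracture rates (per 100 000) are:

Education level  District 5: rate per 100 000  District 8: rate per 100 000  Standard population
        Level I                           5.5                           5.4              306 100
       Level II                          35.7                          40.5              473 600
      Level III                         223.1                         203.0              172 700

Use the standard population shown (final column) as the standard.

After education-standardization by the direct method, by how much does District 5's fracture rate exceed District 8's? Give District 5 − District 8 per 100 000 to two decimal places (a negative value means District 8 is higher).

1.29

Standard total = 952 400; weights = 0.3214, 0.4973, 0.1813.
District 5: 0.3214×5.5 + 0.4973×35.7 + 0.1813×223.1 = 59.9753 per 100 000.
District 8: 0.3214×5.4 + 0.4973×40.5 + 0.1813×203.0 = 58.6853 per 100 000.
Difference = 59.9753 − 58.6853 = 1.2900.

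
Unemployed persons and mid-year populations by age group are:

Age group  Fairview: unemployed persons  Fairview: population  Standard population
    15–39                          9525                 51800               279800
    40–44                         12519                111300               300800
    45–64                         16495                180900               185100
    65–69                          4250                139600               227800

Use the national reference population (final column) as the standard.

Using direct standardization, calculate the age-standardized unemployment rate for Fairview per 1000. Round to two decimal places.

Age-specific rates per 1000 for Fairview: 183.880, 112.480, 91.183, 30.444.
Standard total = 993500; weights = 0.2816, 0.3028, 0.1863, 0.2293.
Standardized rate: 0.2816×183.880 + 0.3028×112.480 + 0.1863×91.183 + 0.2293×30.444 = 109.8105 per 1000.

109.81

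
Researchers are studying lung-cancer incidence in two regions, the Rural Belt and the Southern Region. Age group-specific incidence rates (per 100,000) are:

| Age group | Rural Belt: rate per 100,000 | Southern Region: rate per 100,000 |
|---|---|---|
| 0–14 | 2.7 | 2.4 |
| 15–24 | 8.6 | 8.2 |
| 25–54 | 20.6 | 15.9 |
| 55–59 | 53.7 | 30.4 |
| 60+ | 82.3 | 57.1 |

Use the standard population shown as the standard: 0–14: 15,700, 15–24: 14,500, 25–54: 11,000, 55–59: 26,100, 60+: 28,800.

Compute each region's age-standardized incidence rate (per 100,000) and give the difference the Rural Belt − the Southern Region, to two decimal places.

14.53

Standard total = 96,100; weights = 0.1634, 0.1509, 0.1145, 0.2716, 0.2997.
The Rural Belt: 0.1634×2.7 + 0.1509×8.6 + 0.1145×20.6 + 0.2716×53.7 + 0.2997×82.3 = 43.3455 per 100,000.
The Southern Region: 0.1634×2.4 + 0.1509×8.2 + 0.1145×15.9 + 0.2716×30.4 + 0.2997×57.1 = 28.8179 per 100,000.
Difference = 43.3455 − 28.8179 = 14.5276.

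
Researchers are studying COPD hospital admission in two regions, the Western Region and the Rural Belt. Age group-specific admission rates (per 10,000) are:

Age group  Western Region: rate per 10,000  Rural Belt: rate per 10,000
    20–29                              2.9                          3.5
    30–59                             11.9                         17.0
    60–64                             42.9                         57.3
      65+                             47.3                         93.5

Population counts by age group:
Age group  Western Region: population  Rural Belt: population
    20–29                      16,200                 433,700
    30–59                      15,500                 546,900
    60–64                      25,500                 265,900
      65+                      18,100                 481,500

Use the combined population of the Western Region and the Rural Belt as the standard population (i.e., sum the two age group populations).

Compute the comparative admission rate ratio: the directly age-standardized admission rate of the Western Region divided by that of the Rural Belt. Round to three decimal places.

0.592

Combined standard total = 1,803,300; weights = 0.2495, 0.3119, 0.1616, 0.2770.
The Western Region: 0.2495×2.9 + 0.3119×11.9 + 0.1616×42.9 + 0.2770×47.3 = 24.4715 per 10,000.
The Rural Belt: 0.2495×3.5 + 0.3119×17.0 + 0.1616×57.3 + 0.2770×93.5 = 41.3383 per 10,000.
Ratio = 24.4715 ÷ 41.3383 = 0.59198.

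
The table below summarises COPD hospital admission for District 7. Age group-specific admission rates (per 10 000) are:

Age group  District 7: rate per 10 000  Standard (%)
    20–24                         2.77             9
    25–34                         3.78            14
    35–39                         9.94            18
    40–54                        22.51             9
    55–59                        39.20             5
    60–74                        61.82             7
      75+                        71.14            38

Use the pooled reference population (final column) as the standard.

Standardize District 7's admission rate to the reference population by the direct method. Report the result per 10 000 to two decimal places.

37.91

Standard weights: 0.09, 0.14, 0.18, 0.09, 0.05, 0.07, 0.38.
Standardized rate: 0.0900×2.77 + 0.1400×3.78 + 0.1800×9.94 + 0.0900×22.51 + 0.0500×39.20 + 0.0700×61.82 + 0.3800×71.14 = 37.9142 per 10 000.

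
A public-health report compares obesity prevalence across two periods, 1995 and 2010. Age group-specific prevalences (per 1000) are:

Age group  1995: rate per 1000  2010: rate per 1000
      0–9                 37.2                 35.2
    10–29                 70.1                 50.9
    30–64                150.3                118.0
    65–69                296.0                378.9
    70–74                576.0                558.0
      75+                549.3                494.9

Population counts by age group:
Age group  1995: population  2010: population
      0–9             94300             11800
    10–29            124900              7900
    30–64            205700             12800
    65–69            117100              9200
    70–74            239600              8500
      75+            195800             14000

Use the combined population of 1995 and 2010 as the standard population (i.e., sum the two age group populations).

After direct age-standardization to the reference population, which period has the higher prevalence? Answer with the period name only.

Combined standard total = 1041600; weights = 0.1019, 0.1275, 0.2098, 0.1213, 0.2382, 0.2014.
1995: 0.1019×37.2 + 0.1275×70.1 + 0.2098×150.3 + 0.1213×296.0 + 0.2382×576.0 + 0.2014×549.3 = 327.9861 per 1000.
2010: 0.1019×35.2 + 0.1275×50.9 + 0.2098×118.0 + 0.1213×378.9 + 0.2382×558.0 + 0.2014×494.9 = 313.3661 per 1000.

1995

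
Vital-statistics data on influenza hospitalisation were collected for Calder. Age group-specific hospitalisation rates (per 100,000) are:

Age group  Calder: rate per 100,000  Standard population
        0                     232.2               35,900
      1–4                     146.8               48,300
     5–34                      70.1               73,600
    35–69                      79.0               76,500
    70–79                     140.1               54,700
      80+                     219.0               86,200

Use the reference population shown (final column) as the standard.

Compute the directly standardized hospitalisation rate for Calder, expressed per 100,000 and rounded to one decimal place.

Standard total = 375,200; weights = 0.0957, 0.1287, 0.1962, 0.2039, 0.1458, 0.2297.
Standardized rate: 0.0957×232.2 + 0.1287×146.8 + 0.1962×70.1 + 0.2039×79.0 + 0.1458×140.1 + 0.2297×219.0 = 141.7126 per 100,000.

141.7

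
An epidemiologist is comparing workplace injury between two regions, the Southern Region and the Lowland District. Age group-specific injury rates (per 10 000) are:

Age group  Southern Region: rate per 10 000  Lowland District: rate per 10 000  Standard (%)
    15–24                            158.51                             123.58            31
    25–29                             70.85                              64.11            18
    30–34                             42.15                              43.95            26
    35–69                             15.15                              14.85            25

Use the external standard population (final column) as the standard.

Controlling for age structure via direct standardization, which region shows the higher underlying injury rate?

Southern Region

Standard weights: 0.31, 0.18, 0.26, 0.25.
The Southern Region: 0.3100×158.51 + 0.1800×70.85 + 0.2600×42.15 + 0.2500×15.15 = 76.6376 per 10 000.
The Lowland District: 0.3100×123.58 + 0.1800×64.11 + 0.2600×43.95 + 0.2500×14.85 = 64.9891 per 10 000.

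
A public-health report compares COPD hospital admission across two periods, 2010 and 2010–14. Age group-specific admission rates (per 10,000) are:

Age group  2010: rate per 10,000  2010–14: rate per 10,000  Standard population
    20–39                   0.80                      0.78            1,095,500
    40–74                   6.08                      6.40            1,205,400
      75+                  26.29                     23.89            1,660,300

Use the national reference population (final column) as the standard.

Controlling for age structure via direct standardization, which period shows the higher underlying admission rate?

2010

Standard total = 3,961,200; weights = 0.2766, 0.3043, 0.4191.
2010: 0.2766×0.80 + 0.3043×6.08 + 0.4191×26.29 = 13.0906 per 10,000.
2010–14: 0.2766×0.78 + 0.3043×6.40 + 0.4191×23.89 = 12.1765 per 10,000.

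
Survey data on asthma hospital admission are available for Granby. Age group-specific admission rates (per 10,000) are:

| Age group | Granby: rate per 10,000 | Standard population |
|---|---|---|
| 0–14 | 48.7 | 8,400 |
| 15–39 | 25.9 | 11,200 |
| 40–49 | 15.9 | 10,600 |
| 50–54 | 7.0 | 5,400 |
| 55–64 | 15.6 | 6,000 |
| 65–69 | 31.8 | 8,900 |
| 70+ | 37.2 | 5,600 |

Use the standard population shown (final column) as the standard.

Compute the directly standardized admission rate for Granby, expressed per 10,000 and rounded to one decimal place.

26.6

Standard total = 56,100; weights = 0.1497, 0.1996, 0.1889, 0.0963, 0.1070, 0.1586, 0.0998.
Standardized rate: 0.1497×48.7 + 0.1996×25.9 + 0.1889×15.9 + 0.0963×7.0 + 0.1070×15.6 + 0.1586×31.8 + 0.0998×37.2 = 26.5676 per 10,000.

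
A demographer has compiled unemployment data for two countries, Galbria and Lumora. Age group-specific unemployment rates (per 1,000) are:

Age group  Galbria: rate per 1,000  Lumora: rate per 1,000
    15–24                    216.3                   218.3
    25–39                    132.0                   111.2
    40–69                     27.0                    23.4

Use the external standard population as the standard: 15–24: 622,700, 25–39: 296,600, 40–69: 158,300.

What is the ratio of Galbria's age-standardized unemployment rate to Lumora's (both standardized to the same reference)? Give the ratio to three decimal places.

Standard total = 1,077,600; weights = 0.5779, 0.2752, 0.1469.
Galbria: 0.5779×216.3 + 0.2752×132.0 + 0.1469×27.0 = 165.2889 per 1,000.
Lumora: 0.5779×218.3 + 0.2752×111.2 + 0.1469×23.4 = 160.1907 per 1,000.
Ratio = 165.2889 ÷ 160.1907 = 1.03183.

1.032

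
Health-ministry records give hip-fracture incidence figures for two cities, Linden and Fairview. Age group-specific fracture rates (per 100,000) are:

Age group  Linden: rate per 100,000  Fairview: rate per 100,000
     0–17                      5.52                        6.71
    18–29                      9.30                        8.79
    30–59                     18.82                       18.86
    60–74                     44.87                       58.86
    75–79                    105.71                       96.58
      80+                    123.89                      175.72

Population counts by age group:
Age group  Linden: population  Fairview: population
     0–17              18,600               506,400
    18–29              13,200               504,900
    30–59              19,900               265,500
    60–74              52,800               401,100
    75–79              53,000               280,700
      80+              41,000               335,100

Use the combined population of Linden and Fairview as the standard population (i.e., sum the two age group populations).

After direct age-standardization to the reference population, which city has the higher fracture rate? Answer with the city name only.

Fairview

Combined standard total = 2,492,200; weights = 0.2107, 0.2079, 0.1145, 0.1821, 0.1339, 0.1509.
Linden: 0.2107×5.52 + 0.2079×9.30 + 0.1145×18.82 + 0.1821×44.87 + 0.1339×105.71 + 0.1509×123.89 = 46.2742 per 100,000.
Fairview: 0.2107×6.71 + 0.2079×8.79 + 0.1145×18.86 + 0.1821×58.86 + 0.1339×96.58 + 0.1509×175.72 = 55.5706 per 100,000.
The crude rates (68.77 vs 53.38) would put Linden higher, but that reflects its age composition; once standardized to a common age structure, Fairview has the higher underlying rate.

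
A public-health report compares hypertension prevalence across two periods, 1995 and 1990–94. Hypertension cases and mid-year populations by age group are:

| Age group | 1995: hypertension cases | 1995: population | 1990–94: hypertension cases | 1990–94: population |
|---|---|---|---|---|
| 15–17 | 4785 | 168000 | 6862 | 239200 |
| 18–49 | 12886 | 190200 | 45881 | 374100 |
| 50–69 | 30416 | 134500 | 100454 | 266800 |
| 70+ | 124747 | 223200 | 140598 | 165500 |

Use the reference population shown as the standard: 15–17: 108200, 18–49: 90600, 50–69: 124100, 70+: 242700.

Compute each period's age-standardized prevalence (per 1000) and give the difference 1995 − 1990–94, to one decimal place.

-166.5

Age-specific rates per 1000 for 1995: 28.482, 67.750, 226.141, 558.902.
For 1990–94: 28.687, 122.644, 376.514, 849.535.
Standard total = 565600; weights = 0.1913, 0.1602, 0.2194, 0.4291.
1995: 0.1913×28.482 + 0.1602×67.750 + 0.2194×226.141 + 0.4291×558.902 = 305.7454 per 1000.
1990–94: 0.1913×28.687 + 0.1602×122.644 + 0.2194×376.514 + 0.4291×849.535 = 472.2825 per 1000.
Difference = 305.7454 − 472.2825 = -166.5371.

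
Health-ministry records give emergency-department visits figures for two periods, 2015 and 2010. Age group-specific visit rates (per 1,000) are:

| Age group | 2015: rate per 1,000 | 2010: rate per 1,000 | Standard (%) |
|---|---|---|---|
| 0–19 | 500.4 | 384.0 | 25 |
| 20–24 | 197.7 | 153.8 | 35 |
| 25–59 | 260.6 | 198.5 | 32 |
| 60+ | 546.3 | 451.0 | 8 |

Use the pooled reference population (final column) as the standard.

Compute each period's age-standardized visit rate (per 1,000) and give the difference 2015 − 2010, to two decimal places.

71.96

Standard weights: 0.25, 0.35, 0.32, 0.08.
2015: 0.2500×500.4 + 0.3500×197.7 + 0.3200×260.6 + 0.0800×546.3 = 321.3910 per 1,000.
2010: 0.2500×384.0 + 0.3500×153.8 + 0.3200×198.5 + 0.0800×451.0 = 249.4300 per 1,000.
Difference = 321.3910 − 249.4300 = 71.9610.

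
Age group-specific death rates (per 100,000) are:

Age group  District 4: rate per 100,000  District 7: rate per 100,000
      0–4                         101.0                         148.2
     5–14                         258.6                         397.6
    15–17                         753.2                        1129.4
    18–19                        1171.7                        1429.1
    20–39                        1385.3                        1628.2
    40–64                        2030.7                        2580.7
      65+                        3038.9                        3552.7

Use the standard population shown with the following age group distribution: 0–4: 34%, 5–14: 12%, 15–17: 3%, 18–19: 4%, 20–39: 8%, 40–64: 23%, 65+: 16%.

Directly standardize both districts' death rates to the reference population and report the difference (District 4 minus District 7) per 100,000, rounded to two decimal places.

Standard weights: 0.34, 0.12, 0.03, 0.04, 0.08, 0.23, 0.16.
District 4: 0.3400×101.0 + 0.1200×258.6 + 0.0300×753.2 + 0.0400×1171.7 + 0.0800×1385.3 + 0.2300×2030.7 + 0.1600×3038.9 = 1198.9450 per 100,000.
District 7: 0.3400×148.2 + 0.1200×397.6 + 0.0300×1129.4 + 0.0400×1429.1 + 0.0800×1628.2 + 0.2300×2580.7 + 0.1600×3552.7 = 1481.3950 per 100,000.
Difference = 1198.9450 − 1481.3950 = -282.4500.

-282.45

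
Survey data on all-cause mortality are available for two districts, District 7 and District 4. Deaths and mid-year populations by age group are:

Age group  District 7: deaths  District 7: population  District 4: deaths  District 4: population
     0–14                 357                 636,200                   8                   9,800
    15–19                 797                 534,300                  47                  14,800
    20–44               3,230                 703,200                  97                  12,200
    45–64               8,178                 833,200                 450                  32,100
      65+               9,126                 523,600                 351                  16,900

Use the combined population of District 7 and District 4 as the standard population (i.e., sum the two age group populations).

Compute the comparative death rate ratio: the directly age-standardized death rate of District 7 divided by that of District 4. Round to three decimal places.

0.715

Age-specific rates per 1,000 for District 7: 0.561, 1.492, 4.593, 9.815, 17.429.
For District 4: 0.816, 3.176, 7.951, 14.019, 20.769.
Combined standard total = 3,316,300; weights = 0.1948, 0.1656, 0.2157, 0.2609, 0.1630.
District 7: 0.1948×0.561 + 0.1656×1.492 + 0.2157×4.593 + 0.2609×9.815 + 0.1630×17.429 = 6.7489 per 1,000.
District 4: 0.1948×0.816 + 0.1656×3.176 + 0.2157×7.951 + 0.2609×14.019 + 0.1630×20.769 = 9.4428 per 1,000.
Ratio = 6.7489 ÷ 9.4428 = 0.71471.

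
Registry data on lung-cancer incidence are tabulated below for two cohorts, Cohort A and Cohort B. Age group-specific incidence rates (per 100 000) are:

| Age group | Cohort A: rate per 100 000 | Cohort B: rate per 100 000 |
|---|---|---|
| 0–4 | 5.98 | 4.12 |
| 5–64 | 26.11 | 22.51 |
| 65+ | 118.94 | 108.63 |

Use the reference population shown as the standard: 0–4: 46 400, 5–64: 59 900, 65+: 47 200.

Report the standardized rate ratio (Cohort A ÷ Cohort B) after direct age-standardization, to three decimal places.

Standard total = 153 500; weights = 0.3023, 0.3902, 0.3075.
Cohort A: 0.3023×5.98 + 0.3902×26.11 + 0.3075×118.94 = 48.5696 per 100 000.
Cohort B: 0.3023×4.12 + 0.3902×22.51 + 0.3075×108.63 = 43.4323 per 100 000.
Ratio = 48.5696 ÷ 43.4323 = 1.11828.

1.118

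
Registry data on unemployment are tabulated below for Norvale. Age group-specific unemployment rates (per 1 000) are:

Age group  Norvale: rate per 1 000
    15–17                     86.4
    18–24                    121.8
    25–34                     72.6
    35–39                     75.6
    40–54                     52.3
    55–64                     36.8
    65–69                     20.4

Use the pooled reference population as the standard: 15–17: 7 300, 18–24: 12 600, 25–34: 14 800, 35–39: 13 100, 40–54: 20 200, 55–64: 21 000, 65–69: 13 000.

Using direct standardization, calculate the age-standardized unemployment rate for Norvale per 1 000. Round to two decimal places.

62.01

Standard total = 102 000; weights = 0.0716, 0.1235, 0.1451, 0.1284, 0.1980, 0.2059, 0.1275.
Standardized rate: 0.0716×86.4 + 0.1235×121.8 + 0.1451×72.6 + 0.1284×75.6 + 0.1980×52.3 + 0.2059×36.8 + 0.1275×20.4 = 62.0069 per 1 000.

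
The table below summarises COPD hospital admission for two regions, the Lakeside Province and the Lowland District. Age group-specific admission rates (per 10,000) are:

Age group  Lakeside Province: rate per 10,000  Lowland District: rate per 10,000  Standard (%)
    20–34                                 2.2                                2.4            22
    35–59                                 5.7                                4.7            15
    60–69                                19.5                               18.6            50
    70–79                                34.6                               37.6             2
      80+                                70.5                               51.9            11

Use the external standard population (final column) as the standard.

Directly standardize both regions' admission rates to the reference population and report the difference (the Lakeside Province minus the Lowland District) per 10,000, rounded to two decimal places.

2.54

Standard weights: 0.22, 0.15, 0.50, 0.02, 0.11.
The Lakeside Province: 0.2200×2.2 + 0.1500×5.7 + 0.5000×19.5 + 0.0200×34.6 + 0.1100×70.5 = 19.5360 per 10,000.
The Lowland District: 0.2200×2.4 + 0.1500×4.7 + 0.5000×18.6 + 0.0200×37.6 + 0.1100×51.9 = 16.9940 per 10,000.
Difference = 19.5360 − 16.9940 = 2.5420.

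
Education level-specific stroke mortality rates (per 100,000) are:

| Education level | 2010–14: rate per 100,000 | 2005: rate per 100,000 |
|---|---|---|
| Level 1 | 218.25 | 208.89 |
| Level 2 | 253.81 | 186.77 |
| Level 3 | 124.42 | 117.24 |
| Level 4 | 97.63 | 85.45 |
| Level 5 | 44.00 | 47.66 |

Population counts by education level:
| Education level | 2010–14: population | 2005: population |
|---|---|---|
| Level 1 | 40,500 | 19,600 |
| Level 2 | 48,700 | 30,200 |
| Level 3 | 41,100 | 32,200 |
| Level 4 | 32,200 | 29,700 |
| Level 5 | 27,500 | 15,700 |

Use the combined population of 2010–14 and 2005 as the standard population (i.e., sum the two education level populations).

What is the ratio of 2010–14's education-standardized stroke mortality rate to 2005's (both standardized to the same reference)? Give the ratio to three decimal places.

1.161

Combined standard total = 317,400; weights = 0.1894, 0.2486, 0.2309, 0.1950, 0.1361.
2010–14: 0.1894×218.25 + 0.2486×253.81 + 0.2309×124.42 + 0.1950×97.63 + 0.1361×44.00 = 158.1806 per 100,000.
2005: 0.1894×208.89 + 0.2486×186.77 + 0.2309×117.24 + 0.1950×85.45 + 0.1361×47.66 = 136.2079 per 100,000.
Ratio = 158.1806 ÷ 136.2079 = 1.16132.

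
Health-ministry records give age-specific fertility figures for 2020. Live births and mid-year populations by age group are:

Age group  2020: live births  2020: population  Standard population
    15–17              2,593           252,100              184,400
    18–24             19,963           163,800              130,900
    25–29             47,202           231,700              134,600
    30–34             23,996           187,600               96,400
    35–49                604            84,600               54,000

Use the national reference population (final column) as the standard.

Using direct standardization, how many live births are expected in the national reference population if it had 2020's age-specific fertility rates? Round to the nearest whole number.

Age-specific rates per 1,000 for 2020: 10.286, 121.874, 203.720, 127.910, 7.139.
Expected live births = Σ (standard pop × age-specific rate ÷ 1,000)
= 184,400×10.286/1,000 + 130,900×121.874/1,000 + 134,600×203.720/1,000 + 96,400×127.910/1,000 + 54,000×7.139/1,000
= 1896.66 + 15953.34 + 27420.76 + 12330.57 + 385.53 = 57986.86.

57987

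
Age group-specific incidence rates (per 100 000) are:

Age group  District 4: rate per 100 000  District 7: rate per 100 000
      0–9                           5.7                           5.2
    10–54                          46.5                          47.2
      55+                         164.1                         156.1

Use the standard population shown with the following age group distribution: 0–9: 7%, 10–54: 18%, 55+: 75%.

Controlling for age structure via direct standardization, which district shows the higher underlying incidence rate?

Standard weights: 0.07, 0.18, 0.75.
District 4: 0.0700×5.7 + 0.1800×46.5 + 0.7500×164.1 = 131.8440 per 100 000.
District 7: 0.0700×5.2 + 0.1800×47.2 + 0.7500×156.1 = 125.9350 per 100 000.

District 4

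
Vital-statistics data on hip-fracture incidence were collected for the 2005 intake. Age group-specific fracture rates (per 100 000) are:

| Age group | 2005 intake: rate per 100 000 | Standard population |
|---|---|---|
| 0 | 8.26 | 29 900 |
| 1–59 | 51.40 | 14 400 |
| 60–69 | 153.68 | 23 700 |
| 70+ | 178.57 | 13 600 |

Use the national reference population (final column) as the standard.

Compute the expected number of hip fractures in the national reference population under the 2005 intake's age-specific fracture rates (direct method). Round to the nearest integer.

Expected hip fractures = Σ (standard pop × age-specific rate ÷ 100 000)
= 29 900×8.26/100 000 + 14 400×51.40/100 000 + 23 700×153.68/100 000 + 13 600×178.57/100 000
= 2.47 + 7.40 + 36.42 + 24.29 = 70.58.

71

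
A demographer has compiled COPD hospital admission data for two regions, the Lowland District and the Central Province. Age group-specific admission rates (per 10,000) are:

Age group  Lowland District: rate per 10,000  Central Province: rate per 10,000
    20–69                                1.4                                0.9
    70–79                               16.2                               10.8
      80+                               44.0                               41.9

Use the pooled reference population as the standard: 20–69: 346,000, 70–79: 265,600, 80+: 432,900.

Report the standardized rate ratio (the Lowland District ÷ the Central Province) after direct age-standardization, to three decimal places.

Standard total = 1,044,500; weights = 0.3313, 0.2543, 0.4145.
The Lowland District: 0.3313×1.4 + 0.2543×16.2 + 0.4145×44.0 = 22.8193 per 10,000.
The Central Province: 0.3313×0.9 + 0.2543×10.8 + 0.4145×41.9 = 20.4101 per 10,000.
Ratio = 22.8193 ÷ 20.4101 = 1.11804.

1.118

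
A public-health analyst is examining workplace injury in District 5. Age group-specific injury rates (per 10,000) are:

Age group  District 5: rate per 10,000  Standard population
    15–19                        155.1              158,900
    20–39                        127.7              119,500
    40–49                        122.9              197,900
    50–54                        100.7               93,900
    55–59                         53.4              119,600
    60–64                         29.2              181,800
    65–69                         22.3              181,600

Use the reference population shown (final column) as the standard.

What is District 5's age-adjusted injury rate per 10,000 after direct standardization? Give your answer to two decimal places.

Standard total = 1,053,200; weights = 0.1509, 0.1135, 0.1879, 0.0892, 0.1136, 0.1726, 0.1724.
Standardized rate: 0.1509×155.1 + 0.1135×127.7 + 0.1879×122.9 + 0.0892×100.7 + 0.1136×53.4 + 0.1726×29.2 + 0.1724×22.3 = 84.9108 per 10,000.

84.91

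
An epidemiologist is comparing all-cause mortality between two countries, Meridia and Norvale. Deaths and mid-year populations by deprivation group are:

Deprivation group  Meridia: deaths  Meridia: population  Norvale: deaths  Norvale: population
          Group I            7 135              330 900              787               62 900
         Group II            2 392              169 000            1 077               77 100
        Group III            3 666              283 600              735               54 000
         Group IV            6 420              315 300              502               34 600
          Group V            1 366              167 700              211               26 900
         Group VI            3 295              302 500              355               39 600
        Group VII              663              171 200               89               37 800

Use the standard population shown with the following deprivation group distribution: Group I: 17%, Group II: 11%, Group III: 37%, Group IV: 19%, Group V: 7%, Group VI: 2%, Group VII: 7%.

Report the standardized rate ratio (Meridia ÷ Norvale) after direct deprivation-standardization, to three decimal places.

1.209

Deprivation-specific rates per 100 000 for Meridia: 2156.24, 1415.38, 1292.67, 2036.16, 814.55, 1089.26, 387.27.
For Norvale: 1251.19, 1396.89, 1361.11, 1450.87, 784.39, 896.46, 235.45.
Standard weights: 0.17, 0.11, 0.37, 0.19, 0.07, 0.02, 0.07.
Meridia: 0.1700×2156.24 + 0.1100×1415.38 + 0.3700×1292.67 + 0.1900×2036.16 + 0.0700×814.55 + 0.0200×1089.26 + 0.0700×387.27 = 1493.3214 per 100 000.
Norvale: 0.1700×1251.19 + 0.1100×1396.89 + 0.3700×1361.11 + 0.1900×1450.87 + 0.0700×784.39 + 0.0200×896.46 + 0.0700×235.45 = 1234.9540 per 100 000.
Ratio = 1493.3214 ÷ 1234.9540 = 1.20921.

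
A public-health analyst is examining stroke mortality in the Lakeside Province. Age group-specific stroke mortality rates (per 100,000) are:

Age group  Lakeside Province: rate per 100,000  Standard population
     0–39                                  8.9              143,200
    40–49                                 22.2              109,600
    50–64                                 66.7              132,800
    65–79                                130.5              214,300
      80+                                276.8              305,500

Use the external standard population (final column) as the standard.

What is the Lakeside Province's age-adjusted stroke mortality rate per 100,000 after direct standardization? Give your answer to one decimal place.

138.2

Standard total = 905,400; weights = 0.1582, 0.1211, 0.1467, 0.2367, 0.3374.
Standardized rate: 0.1582×8.9 + 0.1211×22.2 + 0.1467×66.7 + 0.2367×130.5 + 0.3374×276.8 = 138.1642 per 100,000.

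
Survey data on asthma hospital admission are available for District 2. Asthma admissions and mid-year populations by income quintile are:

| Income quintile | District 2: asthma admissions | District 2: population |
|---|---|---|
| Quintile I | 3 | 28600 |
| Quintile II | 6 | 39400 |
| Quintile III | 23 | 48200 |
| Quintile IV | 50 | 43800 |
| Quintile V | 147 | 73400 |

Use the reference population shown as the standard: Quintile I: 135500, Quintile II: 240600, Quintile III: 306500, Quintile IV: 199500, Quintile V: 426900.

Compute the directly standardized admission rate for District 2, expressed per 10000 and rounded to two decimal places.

9.78

Income-specific rates per 10000 for District 2: 1.05, 1.52, 4.77, 11.42, 20.03.
Standard total = 1309000; weights = 0.1035, 0.1838, 0.2341, 0.1524, 0.3261.
Standardized rate: 0.1035×1.05 + 0.1838×1.52 + 0.2341×4.77 + 0.1524×11.42 + 0.3261×20.03 = 9.7770 per 10000.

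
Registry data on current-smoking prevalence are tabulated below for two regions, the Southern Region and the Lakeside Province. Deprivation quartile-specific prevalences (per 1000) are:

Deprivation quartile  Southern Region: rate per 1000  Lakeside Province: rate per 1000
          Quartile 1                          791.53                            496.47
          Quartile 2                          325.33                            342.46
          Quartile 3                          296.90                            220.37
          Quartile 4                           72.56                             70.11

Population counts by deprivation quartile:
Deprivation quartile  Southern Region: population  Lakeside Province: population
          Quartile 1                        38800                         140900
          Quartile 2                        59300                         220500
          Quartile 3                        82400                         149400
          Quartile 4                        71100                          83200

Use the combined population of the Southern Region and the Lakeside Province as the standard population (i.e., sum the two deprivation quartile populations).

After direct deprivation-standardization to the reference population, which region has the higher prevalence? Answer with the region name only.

Combined standard total = 845600; weights = 0.2125, 0.3309, 0.2741, 0.1825.
The Southern Region: 0.2125×791.53 + 0.3309×325.33 + 0.2741×296.90 + 0.1825×72.56 = 370.4857 per 1000.
The Lakeside Province: 0.2125×496.47 + 0.3309×342.46 + 0.2741×220.37 + 0.1825×70.11 = 292.0243 per 1000.

Southern Region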